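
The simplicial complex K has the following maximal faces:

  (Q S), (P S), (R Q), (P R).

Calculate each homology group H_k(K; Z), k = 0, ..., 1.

H_0 ≅ Z,  H_1 ≅ Z.

We work with the vertex ordering P < Q < R < S. The simplices of K, each written with vertices in increasing order, are:

  0-simplices (4): P, Q, R, S
  1-simplices (4): PR, PS, QR, QS

so the chain groups are C_0 ≅ Z^4, C_1 ≅ Z^4.

∂_1: C_1 → C_0 maps an edge to its endpoints' difference, ∂[p,q] = q − p.
As a 4×4 matrix over Z this has rank 3, with invariant factors (1,1,1).

Now H_k = ker ∂_k / im ∂_{k+1}, so:

  H_0: rank C_0 − rank ∂_1 = 4 − 3 = 1, and the invariant factors of ∂_1 are all 1, so H_0 ≅ Z.
  H_1: rank ker ∂_1 − rank ∂_2 = (4 − 3) − 0 = 1, and there is no ∂_2, so H_1 ≅ Z.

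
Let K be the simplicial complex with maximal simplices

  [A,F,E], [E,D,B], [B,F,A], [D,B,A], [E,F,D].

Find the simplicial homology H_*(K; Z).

K has 5 vertices, 10 edges, 5 triangles.
rank ∂_0 = 0, rank ∂_1 = 4 ⇒ b_0 = 5 − 0 − 4 = 1; all invariant factors of ∂_1 are 1 so no torsion. So H_0 = Z.
rank ∂_1 = 4, rank ∂_2 = 5 ⇒ b_1 = 10 − 4 − 5 = 1; all invariant factors of ∂_2 are 1 so no torsion. So H_1 = Z.
rank ∂_2 = 5, rank ∂_3 = 0 ⇒ b_2 = 5 − 5 − 0 = 0. So H_2 = 0.

H_0 ≅ Z,  H_1 ≅ Z,  H_2 = 0.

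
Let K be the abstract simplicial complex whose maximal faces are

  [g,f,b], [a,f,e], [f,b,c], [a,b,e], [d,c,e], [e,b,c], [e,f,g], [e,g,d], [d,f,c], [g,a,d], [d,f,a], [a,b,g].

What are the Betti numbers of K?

Order the vertices as a < b < c < d < e < f < g. Listing each simplex with vertices in this order, K has dimension 2 with simplices:

  0-simplices (7): a, b, c, d, e, f, g
  1-simplices (18): ab, ad, ae, af, ag, bc, be, bf, bg, cd, ce, cf, de, df, dg, ef, eg, fg
  2-simplices (12): abe, abg, adf, adg, aef, bce, bcf, bfg, cde, cdf, deg, efg

so the chain groups are C_0 ≅ Z^7, C_1 ≅ Z^18, C_2 ≅ Z^12.

The boundary map ∂_1: C_1 → C_0 sends each edge [p,q] (with p < q) to q − p. For instance
  ∂eg = g − e.
This gives a 7×18 integer matrix of rank 6; reducing to Smith normal form yields diagonal entries (1,1,1,1,1,1).

The boundary map ∂_2: C_2 → C_1 sends each 2-simplex [p,q,r] to [q,r] − [p,r] + [p,q]. For instance
  ∂aef = ef − af + ae,
  ∂bcf = cf − bf + bc.
As a 18×12 matrix over Z this has rank 12, with invariant factors (1,1,1,1,1,1,1,1,1,1,1,2).

Reading off H_k = ker ∂_k / im ∂_{k+1}:

  H_0: rank C_0 − rank ∂_1 = 7 − 6 = 1, and the invariant factors of ∂_1 are all 1, so H_0 ≅ Z.
  H_1: rank ker ∂_1 − rank ∂_2 = (18 − 6) − 12 = 0, and ∂_2 has invariant factor 2 > 1, so H_1 ≅ Z/2.
  H_2: rank ker ∂_2 − rank ∂_3 = (12 − 12) − 0 = 0, and there is no ∂_3, so H_2 ≅ 0.

Hence the Betti numbers are b_0 = 1, b_1 = 0, b_2 = 0.

b_0 = 1, b_1 = 0, b_2 = 0.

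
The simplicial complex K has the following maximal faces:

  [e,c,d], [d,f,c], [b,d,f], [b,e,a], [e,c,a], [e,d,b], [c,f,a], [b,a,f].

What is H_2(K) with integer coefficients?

H_2 ≅ Z.

Order the vertices as a < b < c < d < e < f. Listing each simplex with vertices in this order, K has dimension 2 with simplices:

  0-simplices (6): a, b, c, d, e, f
  1-simplices (12): ab, ac, ae, af, bd, be, bf, cd, ce, cf, de, df
  2-simplices (8): abe, abf, ace, acf, bde, bdf, cde, cdf

so the chain groups are C_0 ≅ Z^6, C_1 ≅ Z^12, C_2 ≅ Z^8.

Boundary ∂_1: C_1 → C_0 maps an edge to its endpoints' difference, ∂[p,q] = q − p. For instance
  ∂cf = f − c.
The resulting 6×12 matrix has rank 5, and its Smith normal form has invariant factors (1,1,1,1,1).

∂_2: C_2 → C_1 sends each 2-simplex [p,q,r] to [q,r] − [p,r] + [p,q]. For instance
  ∂bde = de − be + bd,
  ∂cde = de − ce + cd.
This gives a 12×8 integer matrix of rank 7; reducing to Smith normal form yields diagonal entries (1,1,1,1,1,1,1).

From H_k ≅ ker(∂_k) / im(∂_{k+1}) we obtain:

  H_2: rank ker ∂_2 − rank ∂_3 = (8 − 7) − 0 = 1, and there is no ∂_3, so H_2 = Z.

(K is a triangulation of the 2-sphere S^2.)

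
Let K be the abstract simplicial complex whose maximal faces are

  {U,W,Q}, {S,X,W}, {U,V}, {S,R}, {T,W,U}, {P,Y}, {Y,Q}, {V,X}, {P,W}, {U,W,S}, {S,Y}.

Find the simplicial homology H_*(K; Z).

Fix the vertex order P < Q < R < S < T < U < V < W < X < Y and write every simplex with vertices in increasing order. Then dim K = 2 and the simplices of K are:

  0-simplices (10): P, Q, R, S, T, U, V, W, X, Y
  1-simplices (16): PW, PY, QU, QW, QY, RS, SU, SW, SX, SY, TU, TW, UV, UW, VX, WX
  2-simplices (4): QUW, SUW, SWX, TUW

Hence C_0 ≅ Z^10, C_1 ≅ Z^16, C_2 ≅ Z^4.

The boundary map ∂_1: C_1 → C_0 maps an edge to its endpoints' difference, ∂[p,q] = q − p.
As a 10×16 matrix over Z this has rank 9, with invariant factors (1,1,1,1,1,1,1,1,1).

∂_2: C_2 → C_1 sends each 2-simplex [p,q,r] to [q,r] − [p,r] + [p,q]. For instance
  ∂QUW = UW − QW + QU,
  ∂SUW = UW − SW + SU.
The 16×4 boundary matrix has rank 4 and Smith normal form diag(1,1,1,1).

Computing H_k = (kernel of ∂_k) / (image of ∂_{k+1}):

  H_0: rank C_0 − rank ∂_1 = 10 − 9 = 1, and the invariant factors of ∂_1 are all 1, so H_0 = Z.
  H_1: rank ker ∂_1 − rank ∂_2 = (16 − 9) − 4 = 3, and the invariant factors of ∂_2 are all 1, so H_1 = Z^3.
  H_2: rank ker ∂_2 − rank ∂_3 = (4 − 4) − 0 = 0, and there is no ∂_3, so H_2 = 0.

As a check, the Euler characteristic is 10 − 16 + 4 = -2, which agrees with 1 − 3 + 0 = -2.

H_0 = Z,  H_1 = Z^3,  H_2 = 0.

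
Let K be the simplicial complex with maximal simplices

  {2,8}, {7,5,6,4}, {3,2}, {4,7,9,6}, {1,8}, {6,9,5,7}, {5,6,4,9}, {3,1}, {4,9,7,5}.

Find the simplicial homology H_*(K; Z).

Take the total order 1 < 2 < 3 < 4 < 5 < 6 < 7 < 8 < 9 on the vertex set. Then K (dimension 3) consists of the simplices:

  0-simplices (9): [1], [2], [3], [4], [5], [6], [7], [8], [9]
  1-simplices (14): [1,3], [1,8], [2,3], [2,8], [4,5], [4,6], [4,7], [4,9], [5,6], [5,7], [5,9], [6,7], [6,9], [7,9]
  2-simplices (10): [4,5,6], [4,5,7], [4,5,9], [4,6,7], [4,6,9], [4,7,9], [5,6,7], [5,6,9], [5,7,9], [6,7,9]
  3-simplices (5): [4,5,6,7], [4,5,6,9], [4,5,7,9], [4,6,7,9], [5,6,7,9]

so the chain groups are C_0 ≅ Z^9, C_1 ≅ Z^14, C_2 ≅ Z^10, C_3 ≅ Z^5.

∂_1: C_1 → C_0 is given by ∂[p,q] = [q] − [p]. For instance
  ∂[2,3] = [3] − [2].
As a 9×14 matrix over Z this has rank 7, with invariant factors (1,1,1,1,1,1,1).

Boundary ∂_2: C_2 → C_1 maps a triangle to the signed sum of its edges. For instance
  ∂[4,5,7] = [5,7] − [4,7] + [4,5],
  ∂[4,6,7] = [6,7] − [4,7] + [4,6].
The 14×10 boundary matrix has rank 6 and Smith normal form diag(1,1,1,1,1,1).

Boundary ∂_3: C_3 → C_2 sends each 3-simplex σ to the alternating sum Σ_i (−1)^i (σ with its i-th vertex removed). For instance
  ∂[4,5,7,9] = [5,7,9] − [4,7,9] + [4,5,9] − [4,5,7],
  ∂[5,6,7,9] = [6,7,9] − [5,7,9] + [5,6,9] − [5,6,7].
This gives a 10×5 integer matrix of rank 4; reducing to Smith normal form yields diagonal entries (1,1,1,1).

Now H_k = ker ∂_k / im ∂_{k+1}, so:

  H_0: rank C_0 − rank ∂_1 = 9 − 7 = 2, and the invariant factors of ∂_1 are all 1, so H_0 ≅ Z^2.
  H_1: rank ker ∂_1 − rank ∂_2 = (14 − 7) − 6 = 1, and the invariant factors of ∂_2 are all 1, so H_1 ≅ Z.
  H_2: rank ker ∂_2 − rank ∂_3 = (10 − 6) − 4 = 0, and the invariant factors of ∂_3 are all 1, so H_2 ≅ 0.
  H_3: rank ker ∂_3 − rank ∂_4 = (5 − 4) − 0 = 1, and there is no ∂_4, so H_3 ≅ Z.

H_0 ≅ Z^2,  H_1 ≅ Z,  H_2 = 0,  H_3 ≅ Z.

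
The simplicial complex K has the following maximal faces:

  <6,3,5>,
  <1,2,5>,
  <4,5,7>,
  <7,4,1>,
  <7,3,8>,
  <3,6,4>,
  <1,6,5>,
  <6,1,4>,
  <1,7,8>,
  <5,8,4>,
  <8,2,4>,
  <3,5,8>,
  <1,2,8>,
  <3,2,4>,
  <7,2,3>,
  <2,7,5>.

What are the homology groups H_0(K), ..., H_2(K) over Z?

Take the total order 1 < 2 < 3 < 4 < 5 < 6 < 7 < 8 on the vertex set. Then K (dimension 2) consists of the simplices:

  0-simplices (8): [1], [2], [3], [4], [5], [6], [7], [8]
  1-simplices (24): (24 of them)
  2-simplices (16): [1,2,5], [1,2,8], [1,4,6], [1,4,7], [1,5,6], [1,7,8], [2,3,4], [2,3,7], [2,4,8], [2,5,7], [3,4,6], [3,5,6], [3,5,8], [3,7,8], [4,5,7], [4,5,8]

Hence C_0 ≅ Z^8, C_1 ≅ Z^24, C_2 ≅ Z^16.

Boundary ∂_1: C_1 → C_0 is given by ∂[p,q] = [q] − [p]. For instance
  ∂[3,8] = [8] − [3].
The resulting 8×24 matrix has rank 7, and its Smith normal form has invariant factors (1,1,1,1,1,1,1).

Boundary ∂_2: C_2 → C_1 acts by ∂[p,q,r] = [q,r] − [p,r] + [p,q]. For instance
  ∂[2,3,7] = [3,7] − [2,7] + [2,3],
  ∂[2,5,7] = [5,7] − [2,7] + [2,5].
This gives a 24×16 integer matrix of rank 15; reducing to Smith normal form yields diagonal entries (1,1,1,1,1,1,1,1,1,1,1,1,1,1,1).

Now H_k = ker ∂_k / im ∂_{k+1}, so:

  H_0: rank C_0 − rank ∂_1 = 8 − 7 = 1, and the invariant factors of ∂_1 are all 1, so H_0 = Z.
  H_1: rank ker ∂_1 − rank ∂_2 = (24 − 7) − 15 = 2, and the invariant factors of ∂_2 are all 1, so H_1 = Z^2.
  H_2: rank ker ∂_2 − rank ∂_3 = (16 − 15) − 0 = 1, and there is no ∂_3, so H_2 = Z.

(K is a triangulation of the torus T^2.)

H_0 = Z,  H_1 = Z^2,  H_2 = Z.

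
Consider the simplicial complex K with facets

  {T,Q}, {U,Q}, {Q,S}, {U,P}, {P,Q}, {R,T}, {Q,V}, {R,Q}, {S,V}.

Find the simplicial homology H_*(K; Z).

Take the total order P < Q < R < S < T < U < V on the vertex set. Then K (dimension 1) consists of the simplices:

  0-simplices (7): P, Q, R, S, T, U, V
  1-simplices (9): PQ, PU, QR, QS, QT, QU, QV, RT, SV

giving chain groups C_0 ≅ Z^7, C_1 ≅ Z^9.

The boundary map ∂_1: C_1 → C_0 maps an edge to its endpoints' difference, ∂[p,q] = q − p. For instance
  ∂QV = V − Q.
As a 7×9 matrix over Z this has rank 6, with invariant factors (1,1,1,1,1,1).

Reading off H_k = ker ∂_k / im ∂_{k+1}:

  H_0: rank C_0 − rank ∂_1 = 7 − 6 = 1, and the invariant factors of ∂_1 are all 1, so H_0 ≅ Z.
  H_1: rank ker ∂_1 − rank ∂_2 = (9 − 6) − 0 = 3, and there is no ∂_2, so H_1 ≅ Z^3.

As a check, the Euler characteristic is 7 − 9 = -2, which agrees with 1 − 3 = -2.

H_0 = Z,  H_1 = Z^3.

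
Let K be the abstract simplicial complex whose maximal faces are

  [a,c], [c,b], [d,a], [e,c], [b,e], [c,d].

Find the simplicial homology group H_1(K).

Order the vertices as a < b < c < d < e. Listing each simplex with vertices in this order, K has dimension 1 with simplices:

  0-simplices (5): a, b, c, d, e
  1-simplices (6): ac, ad, bc, be, cd, ce

so the chain groups are C_0 ≅ Z^5, C_1 ≅ Z^6.

Boundary ∂_1: C_1 → C_0 maps an edge to its endpoints' difference, ∂[p,q] = q − p. For instance
  ∂ad = d − a.
As a 5×6 matrix over Z this has rank 4, with invariant factors (1,1,1,1).

Now H_k = ker ∂_k / im ∂_{k+1}, so:

  H_1: rank ker ∂_1 − rank ∂_2 = (6 − 4) − 0 = 2, and there is no ∂_2, so H_1 = Z^2.

(K is a triangulation of a wedge of 2 circles.)

H_1 = Z^2.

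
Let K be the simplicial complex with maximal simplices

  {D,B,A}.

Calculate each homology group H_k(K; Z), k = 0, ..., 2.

Take the total order A < B < D on the vertex set. Then K (dimension 2) consists of the simplices:

  0-simplices (3): A, B, D
  1-simplices (3): AB, AD, BD
  2-simplices (1): ABD

giving chain groups C_0 ≅ Z^3, C_1 ≅ Z^3, C_2 ≅ Z^1.

The boundary map ∂_1: C_1 → C_0 is given by ∂[p,q] = [q] − [p].
The 3×3 boundary matrix has rank 2 and Smith normal form diag(1,1).

∂_2: C_2 → C_1 maps a triangle to the signed sum of its edges. For instance
  ∂ABD = BD − AD + AB.
The resulting 3×1 matrix has rank 1, and its Smith normal form has invariant factors (1).

Reading off H_k = ker ∂_k / im ∂_{k+1}:

  H_0: rank C_0 − rank ∂_1 = 3 − 2 = 1, and the invariant factors of ∂_1 are all 1, so H_0 = Z.
  H_1: rank ker ∂_1 − rank ∂_2 = (3 − 2) − 1 = 0, and the invariant factors of ∂_2 are all 1, so H_1 = 0.
  H_2: rank ker ∂_2 − rank ∂_3 = (1 − 1) − 0 = 0, and there is no ∂_3, so H_2 = 0.

(K is a triangulation of the 2-simplex.)

H_0 = Z,  H_1 = 0,  H_2 = 0.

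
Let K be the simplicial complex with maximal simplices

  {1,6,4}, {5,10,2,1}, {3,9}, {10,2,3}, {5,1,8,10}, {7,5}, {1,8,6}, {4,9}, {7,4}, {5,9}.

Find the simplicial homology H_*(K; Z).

H_0 ≅ Z,  H_1 ≅ Z^3,  H_2 = 0,  H_3 = 0.

Order the vertices as 1 < 2 < 3 < 4 < 5 < 6 < 7 < 8 < 9 < 10. Listing each simplex with vertices in this order, K has dimension 3 with simplices:

  0-simplices (10): [1], [2], [3], [4], [5], [6], [7], [8], [9], [10]
  1-simplices (20): [1,2], [1,4], [1,5], [1,6], [1,8], [1,10], [2,3], [2,5], [2,10], [3,9], [3,10], [4,6], [4,7], [4,9], [5,7], [5,8], [5,9], [5,10], [6,8], [8,10]
  2-simplices (10): [1,2,5], [1,2,10], [1,4,6], [1,5,8], [1,5,10], [1,6,8], [1,8,10], [2,3,10], [2,5,10], [5,8,10]
  3-simplices (2): [1,2,5,10], [1,5,8,10]

giving chain groups C_0 ≅ Z^10, C_1 ≅ Z^20, C_2 ≅ Z^10, C_3 ≅ Z^2.

The boundary map ∂_1: C_1 → C_0 is given by ∂[p,q] = [q] − [p]. For instance
  ∂[2,5] = [5] − [2].
The 10×20 boundary matrix has rank 9 and Smith normal form diag(1,1,1,1,1,1,1,1,1).

Boundary ∂_2: C_2 → C_1 sends each 2-simplex [p,q,r] to [q,r] − [p,r] + [p,q]. For instance
  ∂[1,2,5] = [2,5] − [1,5] + [1,2],
  ∂[1,8,10] = [8,10] − [1,10] + [1,8].
The 20×10 boundary matrix has rank 8 and Smith normal form diag(1,1,1,1,1,1,1,1).

Boundary ∂_3: C_3 → C_2 sends each 3-simplex σ to the alternating sum Σ_i (−1)^i (σ with its i-th vertex removed). For instance
  ∂[1,5,8,10] = [5,8,10] − [1,8,10] + [1,5,10] − [1,5,8],
  ∂[1,2,5,10] = [2,5,10] − [1,5,10] + [1,2,10] − [1,2,5].
This gives a 10×2 integer matrix of rank 2; reducing to Smith normal form yields diagonal entries (1,1).

Now H_k = ker ∂_k / im ∂_{k+1}, so:

  H_0: rank C_0 − rank ∂_1 = 10 − 9 = 1, and the invariant factors of ∂_1 are all 1, so H_0 = Z.
  H_1: rank ker ∂_1 − rank ∂_2 = (20 − 9) − 8 = 3, and the invariant factors of ∂_2 are all 1, so H_1 = Z^3.
  H_2: rank ker ∂_2 − rank ∂_3 = (10 − 8) − 2 = 0, and the invariant factors of ∂_3 are all 1, so H_2 = 0.
  H_3: rank ker ∂_3 − rank ∂_4 = (2 − 2) − 0 = 0, and there is no ∂_4, so H_3 = 0.

As a check, the Euler characteristic is 10 − 20 + 10 − 2 = -2, which agrees with 1 − 3 + 0 − 0 = -2.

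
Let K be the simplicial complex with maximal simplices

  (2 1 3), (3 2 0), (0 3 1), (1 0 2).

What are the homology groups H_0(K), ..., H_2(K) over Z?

Order the vertices as 0 < 1 < 2 < 3. Listing each simplex with vertices in this order, K has dimension 2 with simplices:

  0-simplices (4): [0], [1], [2], [3]
  1-simplices (6): [0,1], [0,2], [0,3], [1,2], [1,3], [2,3]
  2-simplices (4): [0,1,2], [0,1,3], [0,2,3], [1,2,3]

so the chain groups are C_0 ≅ Z^4, C_1 ≅ Z^6, C_2 ≅ Z^4.

∂_1: C_1 → C_0 sends each edge [p,q] (with p < q) to q − p.
This gives a 4×6 integer matrix of rank 3; reducing to Smith normal form yields diagonal entries (1,1,1).

The boundary map ∂_2: C_2 → C_1 acts by ∂[p,q,r] = [q,r] − [p,r] + [p,q]. For instance
  ∂[0,1,2] = [1,2] − [0,2] + [0,1],
  ∂[0,1,3] = [1,3] − [0,3] + [0,1].
The resulting 6×4 matrix has rank 3, and its Smith normal form has invariant factors (1,1,1).

Computing H_k = (kernel of ∂_k) / (image of ∂_{k+1}):

  H_0: rank C_0 − rank ∂_1 = 4 − 3 = 1, and the invariant factors of ∂_1 are all 1, so H_0 ≅ Z.
  H_1: rank ker ∂_1 − rank ∂_2 = (6 − 3) − 3 = 0, and the invariant factors of ∂_2 are all 1, so H_1 ≅ 0.
  H_2: rank ker ∂_2 − rank ∂_3 = (4 − 3) − 0 = 1, and there is no ∂_3, so H_2 ≅ Z.

H_0 ≅ Z,  H_1 = 0,  H_2 ≅ Z.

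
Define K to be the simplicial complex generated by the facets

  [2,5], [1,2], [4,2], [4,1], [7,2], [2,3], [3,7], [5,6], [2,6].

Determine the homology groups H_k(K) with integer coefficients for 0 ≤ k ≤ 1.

H_0 ≅ Z,  H_1 ≅ Z^3.

We work with the vertex ordering 1 < 2 < 3 < 4 < 5 < 6 < 7. The simplices of K, each written with vertices in increasing order, are:

  0-simplices (7): [1], [2], [3], [4], [5], [6], [7]
  1-simplices (9): [1,2], [1,4], [2,3], [2,4], [2,5], [2,6], [2,7], [3,7], [5,6]

so the chain groups are C_0 ≅ Z^7, C_1 ≅ Z^9.

Boundary ∂_1: C_1 → C_0 sends each edge [p,q] (with p < q) to q − p.
As a 7×9 matrix over Z this has rank 6, with invariant factors (1,1,1,1,1,1).

Computing H_k = (kernel of ∂_k) / (image of ∂_{k+1}):

  H_0: rank C_0 − rank ∂_1 = 7 − 6 = 1, and the invariant factors of ∂_1 are all 1, so H_0 = Z.
  H_1: rank ker ∂_1 − rank ∂_2 = (9 − 6) − 0 = 3, and there is no ∂_2, so H_1 = Z^3.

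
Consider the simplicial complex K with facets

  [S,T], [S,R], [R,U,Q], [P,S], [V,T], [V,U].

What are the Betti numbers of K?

b_0 = 1, b_1 = 1, b_2 = 0.

We work with the vertex ordering P < Q < R < S < T < U < V. The simplices of K, each written with vertices in increasing order, are:

  0-simplices (7): P, Q, R, S, T, U, V
  1-simplices (8): PS, QR, QU, RS, RU, ST, TV, UV
  2-simplices (1): QRU

Hence C_0 ≅ Z^7, C_1 ≅ Z^8, C_2 ≅ Z^1.

The boundary map ∂_1: C_1 → C_0 sends each edge [p,q] (with p < q) to q − p.
This gives a 7×8 integer matrix of rank 6; reducing to Smith normal form yields diagonal entries (1,1,1,1,1,1).

Boundary ∂_2: C_2 → C_1 acts by ∂[p,q,r] = [q,r] − [p,r] + [p,q]. For instance
  ∂QRU = RU − QU + QR.
As a 8×1 matrix over Z this has rank 1, with invariant factors (1).

Computing H_k = (kernel of ∂_k) / (image of ∂_{k+1}):

  H_0: rank C_0 − rank ∂_1 = 7 − 6 = 1, and the invariant factors of ∂_1 are all 1, so H_0 = Z.
  H_1: rank ker ∂_1 − rank ∂_2 = (8 − 6) − 1 = 1, and the invariant factors of ∂_2 are all 1, so H_1 = Z.
  H_2: rank ker ∂_2 − rank ∂_3 = (1 − 1) − 0 = 0, and there is no ∂_3, so H_2 = 0.

Hence the Betti numbers are b_0 = 1, b_1 = 1, b_2 = 0.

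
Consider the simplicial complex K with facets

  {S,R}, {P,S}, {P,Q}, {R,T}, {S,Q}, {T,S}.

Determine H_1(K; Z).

H_1 = Z^2.

Fix the vertex order P < Q < R < S < T and write every simplex with vertices in increasing order. Then dim K = 1 and the simplices of K are:

  0-simplices (5): P, Q, R, S, T
  1-simplices (6): PQ, PS, QS, RS, RT, ST

Hence C_0 ≅ Z^5, C_1 ≅ Z^6.

∂_1: C_1 → C_0 is given by ∂[p,q] = [q] − [p].
The 5×6 boundary matrix has rank 4 and Smith normal form diag(1,1,1,1).

Computing H_k = (kernel of ∂_k) / (image of ∂_{k+1}):

  H_1: rank ker ∂_1 − rank ∂_2 = (6 − 4) − 0 = 2, and there is no ∂_2, so H_1 ≅ Z^2.

(K is a triangulation of a wedge of 2 circles.)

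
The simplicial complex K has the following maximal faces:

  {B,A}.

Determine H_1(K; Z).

We work with the vertex ordering A < B. The simplices of K, each written with vertices in increasing order, are:

  0-simplices (2): A, B
  1-simplices (1): AB

so the chain groups are C_0 ≅ Z^2, C_1 ≅ Z^1.

Boundary ∂_1: C_1 → C_0 is given by ∂[p,q] = [q] − [p]. For instance
  ∂AB = B − A.
The resulting 2×1 matrix has rank 1, and its Smith normal form has invariant factors (1).

From H_k ≅ ker(∂_k) / im(∂_{k+1}) we obtain:

  H_1: rank ker ∂_1 − rank ∂_2 = (1 − 1) − 0 = 0, and there is no ∂_2, so H_1 ≅ 0.

H_1 = 0.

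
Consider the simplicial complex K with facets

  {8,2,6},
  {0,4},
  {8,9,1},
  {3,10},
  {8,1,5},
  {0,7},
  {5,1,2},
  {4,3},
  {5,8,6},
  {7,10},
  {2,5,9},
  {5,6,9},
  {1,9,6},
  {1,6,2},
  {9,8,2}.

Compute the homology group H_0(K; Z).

H_0 = Z^2.

We work with the vertex ordering 0 < 1 < 2 < 3 < 4 < 5 < 6 < 7 < 8 < 9 < 10. The simplices of K, each written with vertices in increasing order, are:

  0-simplices (11): [0], [1], [2], [3], [4], [5], [6], [7], [8], [9], [10]
  1-simplices (20): [0,4], [0,7], [1,2], [1,5], [1,6], [1,8], [1,9], [2,5], [2,6], [2,8], [2,9], [3,4], [3,10], [5,6], [5,8], [5,9], [6,8], [6,9], [7,10], [8,9]
  2-simplices (10): [1,2,5], [1,2,6], [1,5,8], [1,6,9], [1,8,9], [2,5,9], [2,6,8], [2,8,9], [5,6,8], [5,6,9]

so the chain groups are C_0 ≅ Z^11, C_1 ≅ Z^20, C_2 ≅ Z^10.

Boundary ∂_1: C_1 → C_0 is given by ∂[p,q] = [q] − [p]. For instance
  ∂[2,5] = [5] − [2].
This gives a 11×20 integer matrix of rank 9; reducing to Smith normal form yields diagonal entries (1,1,1,1,1,1,1,1,1).

Boundary ∂_2: C_2 → C_1 sends each 2-simplex [p,q,r] to [q,r] − [p,r] + [p,q]. For instance
  ∂[5,6,9] = [6,9] − [5,9] + [5,6],
  ∂[1,2,6] = [2,6] − [1,6] + [1,2].
As a 20×10 matrix over Z this has rank 10, with invariant factors (1,1,1,1,1,1,1,1,1,2).

Computing H_k = (kernel of ∂_k) / (image of ∂_{k+1}):

  H_0: rank C_0 − rank ∂_1 = 11 − 9 = 2, and the invariant factors of ∂_1 are all 1, so H_0 = Z^2.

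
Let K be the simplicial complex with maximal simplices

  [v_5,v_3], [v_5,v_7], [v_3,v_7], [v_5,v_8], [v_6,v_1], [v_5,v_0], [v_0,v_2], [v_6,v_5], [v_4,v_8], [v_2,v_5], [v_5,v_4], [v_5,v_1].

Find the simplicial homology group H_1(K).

Order the vertices as v_0 < v_1 < v_2 < v_3 < v_4 < v_5 < v_6 < v_7 < v_8. Listing each simplex with vertices in this order, K has dimension 1 with simplices:

  0-simplices (9): [v_0], [v_1], [v_2], [v_3], [v_4], [v_5], [v_6], [v_7], [v_8]
  1-simplices (12): [v_0,v_2], [v_0,v_5], [v_1,v_5], [v_1,v_6], [v_2,v_5], [v_3,v_5], [v_3,v_7], [v_4,v_5], [v_4,v_8], [v_5,v_6], [v_5,v_7], [v_5,v_8]

giving chain groups C_0 ≅ Z^9, C_1 ≅ Z^12.

The boundary map ∂_1: C_1 → C_0 maps an edge to its endpoints' difference, ∂[p,q] = q − p.
This gives a 9×12 integer matrix of rank 8; reducing to Smith normal form yields diagonal entries (1,1,1,1,1,1,1,1).

Computing H_k = (kernel of ∂_k) / (image of ∂_{k+1}):

  H_1: rank ker ∂_1 − rank ∂_2 = (12 − 8) − 0 = 4, and there is no ∂_2, so H_1 ≅ Z^4.

H_1 ≅ Z^4.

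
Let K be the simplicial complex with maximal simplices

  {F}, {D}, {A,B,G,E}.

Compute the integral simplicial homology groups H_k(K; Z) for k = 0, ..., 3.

H_0 = Z^3,  H_1 = 0,  H_2 = 0,  H_3 = 0.

Take the total order A < B < D < E < F < G on the vertex set. Then K (dimension 3) consists of the simplices:

  0-simplices (6): A, B, D, E, F, G
  1-simplices (6): AB, AE, AG, BE, BG, EG
  2-simplices (4): ABE, ABG, AEG, BEG
  3-simplices (1): ABEG

so the chain groups are C_0 ≅ Z^6, C_1 ≅ Z^6, C_2 ≅ Z^4, C_3 ≅ Z^1.

∂_1: C_1 → C_0 sends each edge [p,q] (with p < q) to q − p. For instance
  ∂BG = G − B.
As a 6×6 matrix over Z this has rank 3, with invariant factors (1,1,1).

The boundary map ∂_2: C_2 → C_1 sends each 2-simplex [p,q,r] to [q,r] − [p,r] + [p,q]. For instance
  ∂ABE = BE − AE + AB,
  ∂BEG = EG − BG + BE.
This gives a 6×4 integer matrix of rank 3; reducing to Smith normal form yields diagonal entries (1,1,1).

The boundary map ∂_3: C_3 → C_2 sends each 3-simplex σ to the alternating sum Σ_i (−1)^i (σ with its i-th vertex removed). For instance
  ∂ABEG = BEG − AEG + ABG − ABE.
As a 4×1 matrix over Z this has rank 1, with invariant factors (1).

Now H_k = ker ∂_k / im ∂_{k+1}, so:

  H_0: rank C_0 − rank ∂_1 = 6 − 3 = 3, and the invariant factors of ∂_1 are all 1, so H_0 ≅ Z^3.
  H_1: rank ker ∂_1 − rank ∂_2 = (6 − 3) − 3 = 0, and the invariant factors of ∂_2 are all 1, so H_1 ≅ 0.
  H_2: rank ker ∂_2 − rank ∂_3 = (4 − 3) − 1 = 0, and the invariant factors of ∂_3 are all 1, so H_2 ≅ 0.
  H_3: rank ker ∂_3 − rank ∂_4 = (1 − 1) − 0 = 0, and there is no ∂_4, so H_3 ≅ 0.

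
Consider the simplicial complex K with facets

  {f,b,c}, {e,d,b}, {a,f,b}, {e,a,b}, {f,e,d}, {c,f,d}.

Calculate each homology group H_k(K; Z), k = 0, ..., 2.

Fix the vertex order a < b < c < d < e < f and write every simplex with vertices in increasing order. Then dim K = 2 and the simplices of K are:

  0-simplices (6): a, b, c, d, e, f
  1-simplices (12): ab, ae, af, bc, bd, be, bf, cd, cf, de, df, ef
  2-simplices (6): abe, abf, bcf, bde, cdf, def

so the chain groups are C_0 ≅ Z^6, C_1 ≅ Z^12, C_2 ≅ Z^6.

Boundary ∂_1: C_1 → C_0 is given by ∂[p,q] = [q] − [p].
As a 6×12 matrix over Z this has rank 5, with invariant factors (1,1,1,1,1).

∂_2: C_2 → C_1 acts by ∂[p,q,r] = [q,r] − [p,r] + [p,q]. For instance
  ∂bde = de − be + bd,
  ∂cdf = df − cf + cd.
The resulting 12×6 matrix has rank 6, and its Smith normal form has invariant factors (1,1,1,1,1,1).

Now H_k = ker ∂_k / im ∂_{k+1}, so:

  H_0: rank C_0 − rank ∂_1 = 6 − 5 = 1, and the invariant factors of ∂_1 are all 1, so H_0 = Z.
  H_1: rank ker ∂_1 − rank ∂_2 = (12 − 5) − 6 = 1, and the invariant factors of ∂_2 are all 1, so H_1 = Z.
  H_2: rank ker ∂_2 − rank ∂_3 = (6 − 6) − 0 = 0, and there is no ∂_3, so H_2 = 0.

(K is a triangulation of the cylinder S^1 x I.)

H_0 ≅ Z,  H_1 ≅ Z,  H_2 = 0.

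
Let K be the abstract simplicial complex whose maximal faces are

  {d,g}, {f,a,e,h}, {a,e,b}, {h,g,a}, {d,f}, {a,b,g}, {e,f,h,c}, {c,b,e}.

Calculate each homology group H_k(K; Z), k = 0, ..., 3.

H_0 = Z,  H_1 = Z,  H_2 = 0,  H_3 = 0.

Take the total order a < b < c < d < e < f < g < h on the vertex set. Then K (dimension 3) consists of the simplices:

  0-simplices (8): a, b, c, d, e, f, g, h
  1-simplices (17): ab, ae, af, ag, ah, bc, be, bg, ce, cf, ch, df, dg, ef, eh, fh, gh
  2-simplices (11): abe, abg, aef, aeh, afh, agh, bce, cef, ceh, cfh, efh
  3-simplices (2): aefh, cefh

Hence C_0 ≅ Z^8, C_1 ≅ Z^17, C_2 ≅ Z^11, C_3 ≅ Z^2.

Boundary ∂_1: C_1 → C_0 is given by ∂[p,q] = [q] − [p]. For instance
  ∂ch = h − c.
The 8×17 boundary matrix has rank 7 and Smith normal form diag(1,1,1,1,1,1,1).

∂_2: C_2 → C_1 acts by ∂[p,q,r] = [q,r] − [p,r] + [p,q]. For instance
  ∂abg = bg − ag + ab,
  ∂efh = fh − eh + ef.
The resulting 17×11 matrix has rank 9, and its Smith normal form has invariant factors (1,1,1,1,1,1,1,1,1).

Boundary ∂_3: C_3 → C_2 sends each 3-simplex σ to the alternating sum Σ_i (−1)^i (σ with its i-th vertex removed). For instance
  ∂aefh = efh − afh + aeh − aef,
  ∂cefh = efh − cfh + ceh − cef.
As a 11×2 matrix over Z this has rank 2, with invariant factors (1,1).

Reading off H_k = ker ∂_k / im ∂_{k+1}:

  H_0: rank C_0 − rank ∂_1 = 8 − 7 = 1, and the invariant factors of ∂_1 are all 1, so H_0 ≅ Z.
  H_1: rank ker ∂_1 − rank ∂_2 = (17 − 7) − 9 = 1, and the invariant factors of ∂_2 are all 1, so H_1 ≅ Z.
  H_2: rank ker ∂_2 − rank ∂_3 = (11 − 9) − 2 = 0, and the invariant factors of ∂_3 are all 1, so H_2 ≅ 0.
  H_3: rank ker ∂_3 − rank ∂_4 = (2 − 2) − 0 = 0, and there is no ∂_4, so H_3 ≅ 0.

As a check, the Euler characteristic is 8 − 17 + 11 − 2 = 0, which agrees with 1 − 1 + 0 − 0 = 0.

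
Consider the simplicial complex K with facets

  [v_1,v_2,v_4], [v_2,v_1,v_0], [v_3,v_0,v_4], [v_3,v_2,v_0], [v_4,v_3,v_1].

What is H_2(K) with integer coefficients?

H_2 ≅ 0.

Take the total order v_0 < v_1 < v_2 < v_3 < v_4 on the vertex set. Then K (dimension 2) consists of the simplices:

  0-simplices (5): [v_0], [v_1], [v_2], [v_3], [v_4]
  1-simplices (10): [v_0,v_1], [v_0,v_2], [v_0,v_3], [v_0,v_4], [v_1,v_2], [v_1,v_3], [v_1,v_4], [v_2,v_3], [v_2,v_4], [v_3,v_4]
  2-simplices (5): [v_0,v_1,v_2], [v_0,v_2,v_3], [v_0,v_3,v_4], [v_1,v_2,v_4], [v_1,v_3,v_4]

Hence C_0 ≅ Z^5, C_1 ≅ Z^10, C_2 ≅ Z^5.

∂_1: C_1 → C_0 maps an edge to its endpoints' difference, ∂[p,q] = q − p.
The resulting 5×10 matrix has rank 4, and its Smith normal form has invariant factors (1,1,1,1).

Boundary ∂_2: C_2 → C_1 acts by ∂[p,q,r] = [q,r] − [p,r] + [p,q]. For instance
  ∂[v_1,v_2,v_4] = [v_2,v_4] − [v_1,v_4] + [v_1,v_2],
  ∂[v_1,v_3,v_4] = [v_3,v_4] − [v_1,v_4] + [v_1,v_3].
As a 10×5 matrix over Z this has rank 5, with invariant factors (1,1,1,1,1).

Now H_k = ker ∂_k / im ∂_{k+1}, so:

  H_2: rank ker ∂_2 − rank ∂_3 = (5 − 5) − 0 = 0, and there is no ∂_3, so H_2 ≅ 0.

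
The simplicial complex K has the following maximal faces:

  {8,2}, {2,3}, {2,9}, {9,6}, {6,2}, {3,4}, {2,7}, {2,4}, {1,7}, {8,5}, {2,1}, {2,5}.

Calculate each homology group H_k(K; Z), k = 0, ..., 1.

H_0 = Z,  H_1 = Z^4.

Take the total order 1 < 2 < 3 < 4 < 5 < 6 < 7 < 8 < 9 on the vertex set. Then K (dimension 1) consists of the simplices:

  0-simplices (9): [1], [2], [3], [4], [5], [6], [7], [8], [9]
  1-simplices (12): [1,2], [1,7], [2,3], [2,4], [2,5], [2,6], [2,7], [2,8], [2,9], [3,4], [5,8], [6,9]

so the chain groups are C_0 ≅ Z^9, C_1 ≅ Z^12.

Boundary ∂_1: C_1 → C_0 sends each edge [p,q] (with p < q) to q − p. For instance
  ∂[2,3] = [3] − [2].
The resulting 9×12 matrix has rank 8, and its Smith normal form has invariant factors (1,1,1,1,1,1,1,1).

Computing H_k = (kernel of ∂_k) / (image of ∂_{k+1}):

  H_0: rank C_0 − rank ∂_1 = 9 − 8 = 1, and the invariant factors of ∂_1 are all 1, so H_0 = Z.
  H_1: rank ker ∂_1 − rank ∂_2 = (12 − 8) − 0 = 4, and there is no ∂_2, so H_1 = Z^4.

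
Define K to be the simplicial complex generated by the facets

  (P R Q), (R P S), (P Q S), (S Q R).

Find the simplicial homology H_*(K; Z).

K has 4 vertices, 6 edges, 4 triangles.
rank ∂_0 = 0, rank ∂_1 = 3 ⇒ b_0 = 4 − 0 − 3 = 1; all invariant factors of ∂_1 are 1 so no torsion. So H_0 = Z.
rank ∂_1 = 3, rank ∂_2 = 3 ⇒ b_1 = 6 − 3 − 3 = 0; all invariant factors of ∂_2 are 1 so no torsion. So H_1 = 0.
rank ∂_2 = 3, rank ∂_3 = 0 ⇒ b_2 = 4 − 3 − 0 = 1. So H_2 = Z.

H_0 ≅ Z,  H_1 = 0,  H_2 ≅ Z.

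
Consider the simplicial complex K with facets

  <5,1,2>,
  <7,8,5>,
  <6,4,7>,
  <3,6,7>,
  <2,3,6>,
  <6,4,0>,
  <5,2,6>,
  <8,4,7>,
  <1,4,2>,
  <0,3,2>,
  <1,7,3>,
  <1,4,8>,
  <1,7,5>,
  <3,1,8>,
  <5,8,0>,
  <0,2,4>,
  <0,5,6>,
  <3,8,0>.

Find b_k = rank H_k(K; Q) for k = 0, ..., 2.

b_0 = 1, b_1 = 1, b_2 = 0.

K has 9 vertices, 27 edges, 18 triangles.
rank ∂_0 = 0, rank ∂_1 = 8 ⇒ b_0 = 9 − 0 − 8 = 1; all invariant factors of ∂_1 are 1 so no torsion. So H_0 = Z.
rank ∂_1 = 8, rank ∂_2 = 18 ⇒ b_1 = 27 − 8 − 18 = 1; ∂_2 has invariant factor(s) [2] giving torsion. So H_1 = Z ⊕ Z/2Z.
rank ∂_2 = 18, rank ∂_3 = 0 ⇒ b_2 = 18 − 18 − 0 = 0. So H_2 = 0.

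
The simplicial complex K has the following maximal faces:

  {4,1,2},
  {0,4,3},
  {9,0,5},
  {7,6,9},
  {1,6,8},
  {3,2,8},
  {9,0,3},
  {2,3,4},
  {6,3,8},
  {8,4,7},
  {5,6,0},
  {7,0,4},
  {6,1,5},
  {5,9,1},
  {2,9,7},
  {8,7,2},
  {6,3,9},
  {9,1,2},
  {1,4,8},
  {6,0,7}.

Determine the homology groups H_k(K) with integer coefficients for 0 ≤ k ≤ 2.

Order the vertices as 0 < 1 < 2 < 3 < 4 < 5 < 6 < 7 < 8 < 9. Listing each simplex with vertices in this order, K has dimension 2 with simplices:

  0-simplices (10): [0], [1], [2], [3], [4], [5], [6], [7], [8], [9]
  1-simplices (30): (30 of them)
  2-simplices (20): (20 of them)

so the chain groups are C_0 ≅ Z^10, C_1 ≅ Z^30, C_2 ≅ Z^20.

The boundary map ∂_1: C_1 → C_0 is given by ∂[p,q] = [q] − [p].
As a 10×30 matrix over Z this has rank 9, with invariant factors (1,1,1,1,1,1,1,1,1).

∂_2: C_2 → C_1 maps a triangle to the signed sum of its edges. For instance
  ∂[2,7,9] = [7,9] − [2,9] + [2,7],
  ∂[2,3,8] = [3,8] − [2,8] + [2,3].
As a 30×20 matrix over Z this has rank 20, with invariant factors (1,1,1,1,1,1,1,1,1,1,1,1,1,1,1,1,1,1,1,2).

From H_k ≅ ker(∂_k) / im(∂_{k+1}) we obtain:

  H_0: rank C_0 − rank ∂_1 = 10 − 9 = 1, and the invariant factors of ∂_1 are all 1, so H_0 = Z.
  H_1: rank ker ∂_1 − rank ∂_2 = (30 − 9) − 20 = 1, and ∂_2 has invariant factor 2 > 1, so H_1 = Z ⊕ Z/2Z.
  H_2: rank ker ∂_2 − rank ∂_3 = (20 − 20) − 0 = 0, and there is no ∂_3, so H_2 = 0.

H_0 = Z,  H_1 = Z ⊕ Z/2Z,  H_2 = 0.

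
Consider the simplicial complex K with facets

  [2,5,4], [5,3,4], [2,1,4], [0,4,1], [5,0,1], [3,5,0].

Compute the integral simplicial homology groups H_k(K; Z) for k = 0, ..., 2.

Take the total order 0 < 1 < 2 < 3 < 4 < 5 on the vertex set. Then K (dimension 2) consists of the simplices:

  0-simplices (6): [0], [1], [2], [3], [4], [5]
  1-simplices (12): [0,1], [0,3], [0,4], [0,5], [1,2], [1,4], [1,5], [2,4], [2,5], [3,4], [3,5], [4,5]
  2-simplices (6): [0,1,4], [0,1,5], [0,3,5], [1,2,4], [2,4,5], [3,4,5]

so the chain groups are C_0 ≅ Z^6, C_1 ≅ Z^12, C_2 ≅ Z^6.

∂_1: C_1 → C_0 sends each edge [p,q] (with p < q) to q − p.
This gives a 6×12 integer matrix of rank 5; reducing to Smith normal form yields diagonal entries (1,1,1,1,1).

The boundary map ∂_2: C_2 → C_1 sends each 2-simplex [p,q,r] to [q,r] − [p,r] + [p,q]. For instance
  ∂[2,4,5] = [4,5] − [2,5] + [2,4],
  ∂[0,3,5] = [3,5] − [0,5] + [0,3].
This gives a 12×6 integer matrix of rank 6; reducing to Smith normal form yields diagonal entries (1,1,1,1,1,1).

Reading off H_k = ker ∂_k / im ∂_{k+1}:

  H_0: rank C_0 − rank ∂_1 = 6 − 5 = 1, and the invariant factors of ∂_1 are all 1, so H_0 = Z.
  H_1: rank ker ∂_1 − rank ∂_2 = (12 − 5) − 6 = 1, and the invariant factors of ∂_2 are all 1, so H_1 = Z.
  H_2: rank ker ∂_2 − rank ∂_3 = (6 − 6) − 0 = 0, and there is no ∂_3, so H_2 = 0.

As a check, the Euler characteristic is 6 − 12 + 6 = 0, which agrees with 1 − 1 + 0 = 0.

H_0 ≅ Z,  H_1 ≅ Z,  H_2 = 0.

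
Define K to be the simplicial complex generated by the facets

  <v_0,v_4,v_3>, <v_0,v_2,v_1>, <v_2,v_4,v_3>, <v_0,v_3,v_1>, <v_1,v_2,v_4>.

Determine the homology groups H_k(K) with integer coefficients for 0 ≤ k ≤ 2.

H_0 = Z,  H_1 = Z,  H_2 = 0.

We work with the vertex ordering v_0 < v_1 < v_2 < v_3 < v_4. The simplices of K, each written with vertices in increasing order, are:

  0-simplices (5): [v_0], [v_1], [v_2], [v_3], [v_4]
  1-simplices (10): [v_0,v_1], [v_0,v_2], [v_0,v_3], [v_0,v_4], [v_1,v_2], [v_1,v_3], [v_1,v_4], [v_2,v_3], [v_2,v_4], [v_3,v_4]
  2-simplices (5): [v_0,v_1,v_2], [v_0,v_1,v_3], [v_0,v_3,v_4], [v_1,v_2,v_4], [v_2,v_3,v_4]

Hence C_0 ≅ Z^5, C_1 ≅ Z^10, C_2 ≅ Z^5.

The boundary map ∂_1: C_1 → C_0 sends each edge [p,q] (with p < q) to q − p. For instance
  ∂[v_2,v_3] = [v_3] − [v_2].
The 5×10 boundary matrix has rank 4 and Smith normal form diag(1,1,1,1).

The boundary map ∂_2: C_2 → C_1 sends each 2-simplex [p,q,r] to [q,r] − [p,r] + [p,q]. For instance
  ∂[v_2,v_3,v_4] = [v_3,v_4] − [v_2,v_4] + [v_2,v_3],
  ∂[v_0,v_1,v_2] = [v_1,v_2] − [v_0,v_2] + [v_0,v_1].
The 10×5 boundary matrix has rank 5 and Smith normal form diag(1,1,1,1,1).

Reading off H_k = ker ∂_k / im ∂_{k+1}:

  H_0: rank C_0 − rank ∂_1 = 5 − 4 = 1, and the invariant factors of ∂_1 are all 1, so H_0 = Z.
  H_1: rank ker ∂_1 − rank ∂_2 = (10 − 4) − 5 = 1, and the invariant factors of ∂_2 are all 1, so H_1 = Z.
  H_2: rank ker ∂_2 − rank ∂_3 = (5 − 5) − 0 = 0, and there is no ∂_3, so H_2 = 0.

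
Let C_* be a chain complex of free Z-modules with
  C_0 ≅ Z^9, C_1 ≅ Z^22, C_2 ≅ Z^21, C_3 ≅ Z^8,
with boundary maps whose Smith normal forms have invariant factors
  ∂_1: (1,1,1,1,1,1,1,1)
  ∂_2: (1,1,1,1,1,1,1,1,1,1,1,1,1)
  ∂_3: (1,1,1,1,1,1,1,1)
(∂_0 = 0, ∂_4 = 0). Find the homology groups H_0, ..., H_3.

H_0: b_0 = 9 − 0 − 8 = 1; torsion from ∂_1 factors > 1: none. So H_0 ≅ Z.
H_1: b_1 = 22 − 8 − 13 = 1; torsion from ∂_2 factors > 1: none. So H_1 ≅ Z.
H_2: b_2 = 21 − 13 − 8 = 0; torsion from ∂_3 factors > 1: none. So H_2 ≅ 0.
H_3: b_3 = 8 − 8 − 0 = 0; torsion from ∂_4 factors > 1: none. So H_3 ≅ 0.

H_0 ≅ Z,  H_1 ≅ Z,  H_2 = 0,  H_3 = 0.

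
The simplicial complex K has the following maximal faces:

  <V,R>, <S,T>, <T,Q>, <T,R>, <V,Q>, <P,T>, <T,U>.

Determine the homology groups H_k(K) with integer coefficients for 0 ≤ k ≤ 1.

H_0 ≅ Z,  H_1 ≅ Z.

Fix the vertex order P < Q < R < S < T < U < V and write every simplex with vertices in increasing order. Then dim K = 1 and the simplices of K are:

  0-simplices (7): P, Q, R, S, T, U, V
  1-simplices (7): PT, QT, QV, RT, RV, ST, TU

Hence C_0 ≅ Z^7, C_1 ≅ Z^7.

∂_1: C_1 → C_0 sends each edge [p,q] (with p < q) to q − p.
The 7×7 boundary matrix has rank 6 and Smith normal form diag(1,1,1,1,1,1).

From H_k ≅ ker(∂_k) / im(∂_{k+1}) we obtain:

  H_0: rank C_0 − rank ∂_1 = 7 − 6 = 1, and the invariant factors of ∂_1 are all 1, so H_0 ≅ Z.
  H_1: rank ker ∂_1 − rank ∂_2 = (7 − 6) − 0 = 1, and there is no ∂_2, so H_1 ≅ Z.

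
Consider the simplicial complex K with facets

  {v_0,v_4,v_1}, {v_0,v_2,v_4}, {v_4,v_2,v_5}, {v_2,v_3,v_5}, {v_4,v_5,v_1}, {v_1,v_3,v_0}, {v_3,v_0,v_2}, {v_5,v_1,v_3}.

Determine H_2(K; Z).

We work with the vertex ordering v_0 < v_1 < v_2 < v_3 < v_4 < v_5. The simplices of K, each written with vertices in increasing order, are:

  0-simplices (6): [v_0], [v_1], [v_2], [v_3], [v_4], [v_5]
  1-simplices (12): [v_0,v_1], [v_0,v_2], [v_0,v_3], [v_0,v_4], [v_1,v_3], [v_1,v_4], [v_1,v_5], [v_2,v_3], [v_2,v_4], [v_2,v_5], [v_3,v_5], [v_4,v_5]
  2-simplices (8): [v_0,v_1,v_3], [v_0,v_1,v_4], [v_0,v_2,v_3], [v_0,v_2,v_4], [v_1,v_3,v_5], [v_1,v_4,v_5], [v_2,v_3,v_5], [v_2,v_4,v_5]

Hence C_0 ≅ Z^6, C_1 ≅ Z^12, C_2 ≅ Z^8.

∂_1: C_1 → C_0 sends each edge [p,q] (with p < q) to q − p. For instance
  ∂[v_1,v_4] = [v_4] − [v_1].
As a 6×12 matrix over Z this has rank 5, with invariant factors (1,1,1,1,1).

∂_2: C_2 → C_1 acts by ∂[p,q,r] = [q,r] − [p,r] + [p,q]. For instance
  ∂[v_0,v_2,v_3] = [v_2,v_3] − [v_0,v_3] + [v_0,v_2],
  ∂[v_1,v_3,v_5] = [v_3,v_5] − [v_1,v_5] + [v_1,v_3].
The 12×8 boundary matrix has rank 7 and Smith normal form diag(1,1,1,1,1,1,1).

From H_k ≅ ker(∂_k) / im(∂_{k+1}) we obtain:

  H_2: rank ker ∂_2 − rank ∂_3 = (8 − 7) − 0 = 1, and there is no ∂_3, so H_2 = Z.

H_2 ≅ Z.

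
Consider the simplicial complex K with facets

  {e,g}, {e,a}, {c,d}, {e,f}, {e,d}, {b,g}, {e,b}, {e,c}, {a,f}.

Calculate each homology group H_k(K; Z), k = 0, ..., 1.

We work with the vertex ordering a < b < c < d < e < f < g. The simplices of K, each written with vertices in increasing order, are:

  0-simplices (7): a, b, c, d, e, f, g
  1-simplices (9): ae, af, be, bg, cd, ce, de, ef, eg

Hence C_0 ≅ Z^7, C_1 ≅ Z^9.

Boundary ∂_1: C_1 → C_0 sends each edge [p,q] (with p < q) to q − p. For instance
  ∂de = e − d.
This gives a 7×9 integer matrix of rank 6; reducing to Smith normal form yields diagonal entries (1,1,1,1,1,1).

Now H_k = ker ∂_k / im ∂_{k+1}, so:

  H_0: rank C_0 − rank ∂_1 = 7 − 6 = 1, and the invariant factors of ∂_1 are all 1, so H_0 = Z.
  H_1: rank ker ∂_1 − rank ∂_2 = (9 − 6) − 0 = 3, and there is no ∂_2, so H_1 = Z^3.

H_0 = Z,  H_1 = Z^3.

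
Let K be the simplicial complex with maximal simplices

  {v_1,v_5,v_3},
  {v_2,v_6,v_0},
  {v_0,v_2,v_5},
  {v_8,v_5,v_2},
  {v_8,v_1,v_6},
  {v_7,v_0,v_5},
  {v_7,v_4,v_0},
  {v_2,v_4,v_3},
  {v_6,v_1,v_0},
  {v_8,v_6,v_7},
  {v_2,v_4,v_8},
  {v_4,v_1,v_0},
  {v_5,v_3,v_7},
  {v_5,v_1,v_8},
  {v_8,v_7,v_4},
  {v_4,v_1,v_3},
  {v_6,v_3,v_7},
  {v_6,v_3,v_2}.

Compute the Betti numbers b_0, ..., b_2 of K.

b_0 = 1, b_1 = 2, b_2 = 1.

Fix the vertex order v_0 < v_1 < v_2 < v_3 < v_4 < v_5 < v_6 < v_7 < v_8 and write every simplex with vertices in increasing order. Then dim K = 2 and the simplices of K are:

  0-simplices (9): [v_0], [v_1], [v_2], [v_3], [v_4], [v_5], [v_6], [v_7], [v_8]
  1-simplices (27): (27 of them)
  2-simplices (18): (18 of them)

so the chain groups are C_0 ≅ Z^9, C_1 ≅ Z^27, C_2 ≅ Z^18.

∂_1: C_1 → C_0 maps an edge to its endpoints' difference, ∂[p,q] = q − p. For instance
  ∂[v_6,v_7] = [v_7] − [v_6].
This gives a 9×27 integer matrix of rank 8; reducing to Smith normal form yields diagonal entries (1,1,1,1,1,1,1,1).

The boundary map ∂_2: C_2 → C_1 acts by ∂[p,q,r] = [q,r] − [p,r] + [p,q]. For instance
  ∂[v_6,v_7,v_8] = [v_7,v_8] − [v_6,v_8] + [v_6,v_7],
  ∂[v_3,v_6,v_7] = [v_6,v_7] − [v_3,v_7] + [v_3,v_6].
The resulting 27×18 matrix has rank 17, and its Smith normal form has invariant factors (1,1,1,1,1,1,1,1,1,1,1,1,1,1,1,1,1).

Now H_k = ker ∂_k / im ∂_{k+1}, so:

  H_0: rank C_0 − rank ∂_1 = 9 − 8 = 1, and the invariant factors of ∂_1 are all 1, so H_0 = Z.
  H_1: rank ker ∂_1 − rank ∂_2 = (27 − 8) − 17 = 2, and the invariant factors of ∂_2 are all 1, so H_1 = Z^2.
  H_2: rank ker ∂_2 − rank ∂_3 = (18 − 17) − 0 = 1, and there is no ∂_3, so H_2 = Z.

Hence the Betti numbers are b_0 = 1, b_1 = 2, b_2 = 1.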